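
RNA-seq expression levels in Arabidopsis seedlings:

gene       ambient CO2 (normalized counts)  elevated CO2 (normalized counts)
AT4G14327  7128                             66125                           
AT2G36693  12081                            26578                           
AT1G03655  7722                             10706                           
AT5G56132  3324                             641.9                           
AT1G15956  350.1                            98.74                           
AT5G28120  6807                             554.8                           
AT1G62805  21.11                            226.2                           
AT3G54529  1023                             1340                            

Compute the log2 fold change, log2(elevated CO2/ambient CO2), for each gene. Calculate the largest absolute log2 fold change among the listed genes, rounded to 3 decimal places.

3.617

log2(66125/7128) = 3.214  (AT4G14327)
log2(26578/12081) = 1.137  (AT2G36693)
log2(10706/7722) = 0.471  (AT1G03655)
log2(641.9/3324) = -2.372  (AT5G56132)
log2(98.74/350.1) = -1.826  (AT1G15956)
log2(554.8/6807) = -3.617  (AT5G28120)
log2(226.2/21.11) = 3.422  (AT1G62805)
log2(1340/1023) = 0.389  (AT3G54529)
The largest magnitude belongs to AT5G28120.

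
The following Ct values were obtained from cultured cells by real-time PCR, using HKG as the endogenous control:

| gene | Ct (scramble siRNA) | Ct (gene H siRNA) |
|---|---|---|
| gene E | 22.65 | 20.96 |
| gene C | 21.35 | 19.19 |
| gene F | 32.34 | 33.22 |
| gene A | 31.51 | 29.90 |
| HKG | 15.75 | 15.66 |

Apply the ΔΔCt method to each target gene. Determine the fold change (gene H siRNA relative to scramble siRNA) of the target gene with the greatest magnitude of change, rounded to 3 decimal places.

4.199

gene E: ΔΔCt = (20.96−15.66) − (22.65−15.75) = 5.30 − 6.90 = -1.60; fold change = 2^1.60 = 3.031
gene C: ΔΔCt = (19.19−15.66) − (21.35−15.75) = 3.53 − 5.60 = -2.07; fold change = 2^2.07 = 4.199
gene F: ΔΔCt = (33.22−15.66) − (32.34−15.75) = 17.56 − 16.59 = 0.97; fold change = 2^-0.97 = 0.511
gene A: ΔΔCt = (29.90−15.66) − (31.51−15.75) = 14.24 − 15.76 = -1.52; fold change = 2^1.52 = 2.868
gene C has the largest |ΔΔCt| = 2.07.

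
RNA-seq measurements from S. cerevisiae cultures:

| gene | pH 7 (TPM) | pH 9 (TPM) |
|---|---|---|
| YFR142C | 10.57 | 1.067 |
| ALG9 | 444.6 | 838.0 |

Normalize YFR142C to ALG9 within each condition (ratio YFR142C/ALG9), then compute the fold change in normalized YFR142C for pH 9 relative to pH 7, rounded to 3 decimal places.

0.054

YFR142C/ALG9 (pH 7) = 10.57 / 444.6 = 0.023774
YFR142C/ALG9 (pH 9) = 1.067 / 838.0 = 0.0012733
Fold change = 0.0012733 / 0.023774 = 0.0536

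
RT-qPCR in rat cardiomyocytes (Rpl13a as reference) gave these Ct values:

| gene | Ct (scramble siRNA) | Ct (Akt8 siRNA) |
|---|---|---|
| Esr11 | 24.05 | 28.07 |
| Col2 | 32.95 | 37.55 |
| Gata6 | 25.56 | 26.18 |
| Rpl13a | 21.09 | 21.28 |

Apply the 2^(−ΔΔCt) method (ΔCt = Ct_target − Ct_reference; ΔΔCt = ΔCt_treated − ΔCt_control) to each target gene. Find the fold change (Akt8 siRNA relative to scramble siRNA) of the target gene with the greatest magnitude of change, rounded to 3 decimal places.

Esr11: ΔΔCt = (28.07−21.28) − (24.05−21.09) = 6.79 − 2.96 = 3.83; fold change = 2^-3.83 = 0.070
Col2: ΔΔCt = (37.55−21.28) − (32.95−21.09) = 16.27 − 11.86 = 4.41; fold change = 2^-4.41 = 0.047
Gata6: ΔΔCt = (26.18−21.28) − (25.56−21.09) = 4.90 − 4.47 = 0.43; fold change = 2^-0.43 = 0.742
Col2 has the largest |ΔΔCt| = 4.41.

0.047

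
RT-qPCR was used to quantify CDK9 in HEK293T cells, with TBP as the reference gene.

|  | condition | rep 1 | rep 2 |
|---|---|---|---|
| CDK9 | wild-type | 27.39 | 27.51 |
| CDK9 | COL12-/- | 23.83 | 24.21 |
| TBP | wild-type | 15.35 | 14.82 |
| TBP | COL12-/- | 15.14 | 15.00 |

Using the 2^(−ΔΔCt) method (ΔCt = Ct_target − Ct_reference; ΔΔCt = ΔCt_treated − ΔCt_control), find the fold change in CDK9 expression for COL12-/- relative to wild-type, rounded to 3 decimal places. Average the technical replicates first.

10.666

Mean Ct: CDK9 wild-type 27.450; CDK9 COL12-/- 24.020; TBP wild-type 15.085; TBP COL12-/- 15.070
ΔCt(wild-type) = 27.450 − 15.085 = 12.365
ΔCt(COL12-/-) = 24.020 − 15.070 = 8.950
ΔΔCt = 8.950 − 12.365 = -3.415
Fold change = 2^(−(-3.415)) = 2^3.415 = 10.6664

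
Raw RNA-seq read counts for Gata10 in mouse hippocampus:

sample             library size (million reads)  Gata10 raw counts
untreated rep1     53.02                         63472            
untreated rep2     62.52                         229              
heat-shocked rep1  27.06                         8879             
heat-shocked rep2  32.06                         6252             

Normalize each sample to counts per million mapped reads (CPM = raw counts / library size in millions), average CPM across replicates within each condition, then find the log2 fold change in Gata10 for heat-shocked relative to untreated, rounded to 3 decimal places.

-1.199

CPM(untreated rep1) = 63472 / 53.02 = 1197.1332
CPM(untreated rep2) = 229 / 62.52 = 3.6628
CPM(heat-shocked rep1) = 8879 / 27.06 = 328.1227
CPM(heat-shocked rep2) = 6252 / 32.06 = 195.0094
mean CPM(untreated) = 600.3980; mean CPM(heat-shocked) = 261.5660
Fold change = 261.5660 / 600.3980 = 0.43565
log2(0.43565) = -1.1987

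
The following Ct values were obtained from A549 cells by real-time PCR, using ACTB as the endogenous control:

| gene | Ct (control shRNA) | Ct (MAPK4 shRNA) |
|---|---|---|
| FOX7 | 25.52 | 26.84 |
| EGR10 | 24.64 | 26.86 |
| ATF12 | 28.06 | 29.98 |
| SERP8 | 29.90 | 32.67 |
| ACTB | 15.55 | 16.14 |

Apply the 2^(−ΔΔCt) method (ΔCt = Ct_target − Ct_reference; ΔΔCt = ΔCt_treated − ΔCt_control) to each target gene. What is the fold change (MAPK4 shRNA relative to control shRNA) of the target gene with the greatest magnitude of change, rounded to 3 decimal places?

FOX7: ΔΔCt = (26.84−16.14) − (25.52−15.55) = 10.70 − 9.97 = 0.73; fold change = 2^-0.73 = 0.603
EGR10: ΔΔCt = (26.86−16.14) − (24.64−15.55) = 10.72 − 9.09 = 1.63; fold change = 2^-1.63 = 0.323
ATF12: ΔΔCt = (29.98−16.14) − (28.06−15.55) = 13.84 − 12.51 = 1.33; fold change = 2^-1.33 = 0.398
SERP8: ΔΔCt = (32.67−16.14) − (29.90−15.55) = 16.53 − 14.35 = 2.18; fold change = 2^-2.18 = 0.221
SERP8 has the largest |ΔΔCt| = 2.18.

0.221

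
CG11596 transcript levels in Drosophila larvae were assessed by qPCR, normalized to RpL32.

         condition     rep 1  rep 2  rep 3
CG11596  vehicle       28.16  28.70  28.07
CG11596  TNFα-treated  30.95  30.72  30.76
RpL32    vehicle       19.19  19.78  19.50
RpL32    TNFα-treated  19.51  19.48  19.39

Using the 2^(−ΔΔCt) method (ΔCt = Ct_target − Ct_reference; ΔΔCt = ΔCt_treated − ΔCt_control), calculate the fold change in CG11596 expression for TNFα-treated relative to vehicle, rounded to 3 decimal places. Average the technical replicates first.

Mean Ct: CG11596 vehicle 28.310; CG11596 TNFα-treated 30.810; RpL32 vehicle 19.490; RpL32 TNFα-treated 19.460
ΔCt(vehicle) = 28.310 − 19.490 = 8.820
ΔCt(TNFα-treated) = 30.810 − 19.460 = 11.350
ΔΔCt = 11.350 − 8.820 = 2.530
Fold change = 2^(−2.530) = 0.1731

0.173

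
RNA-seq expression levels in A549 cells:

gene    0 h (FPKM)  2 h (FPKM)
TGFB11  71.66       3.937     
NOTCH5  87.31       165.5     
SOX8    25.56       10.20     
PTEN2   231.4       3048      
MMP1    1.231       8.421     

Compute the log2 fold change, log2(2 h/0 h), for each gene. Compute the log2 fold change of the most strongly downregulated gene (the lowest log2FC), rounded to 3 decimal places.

-4.186

log2(3.937/71.66) = -4.186  (TGFB11)
log2(165.5/87.31) = 0.923  (NOTCH5)
log2(10.20/25.56) = -1.325  (SOX8)
log2(3048/231.4) = 3.719  (PTEN2)
log2(8.421/1.231) = 2.774  (MMP1)
TGFB11 is most strongly downregulated.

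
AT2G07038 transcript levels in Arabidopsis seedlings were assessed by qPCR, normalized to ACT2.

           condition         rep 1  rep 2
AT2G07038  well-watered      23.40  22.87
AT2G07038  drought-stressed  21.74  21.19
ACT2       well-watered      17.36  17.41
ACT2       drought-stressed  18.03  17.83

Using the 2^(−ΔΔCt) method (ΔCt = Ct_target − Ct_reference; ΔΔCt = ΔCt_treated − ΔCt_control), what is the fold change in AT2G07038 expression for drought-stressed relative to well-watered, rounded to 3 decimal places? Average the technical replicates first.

Mean Ct: AT2G07038 well-watered 23.135; AT2G07038 drought-stressed 21.465; ACT2 well-watered 17.385; ACT2 drought-stressed 17.930
ΔCt(well-watered) = 23.135 − 17.385 = 5.750
ΔCt(drought-stressed) = 21.465 − 17.930 = 3.535
ΔΔCt = 3.535 − 5.750 = -2.215
Fold change = 2^(−(-2.215)) = 2^2.215 = 4.6428

4.643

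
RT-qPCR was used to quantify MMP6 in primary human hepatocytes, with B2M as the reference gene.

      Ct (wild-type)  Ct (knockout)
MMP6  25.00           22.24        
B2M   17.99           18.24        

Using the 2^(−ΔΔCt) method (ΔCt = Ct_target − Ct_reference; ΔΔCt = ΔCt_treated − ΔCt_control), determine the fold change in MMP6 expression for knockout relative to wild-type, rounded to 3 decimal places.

8.056

ΔCt(wild-type) = 25.000 − 17.990 = 7.010
ΔCt(knockout) = 22.240 − 18.240 = 4.000
ΔΔCt = 4.000 − 7.010 = -3.010
Fold change = 2^(−(-3.010)) = 2^3.010 = 8.0556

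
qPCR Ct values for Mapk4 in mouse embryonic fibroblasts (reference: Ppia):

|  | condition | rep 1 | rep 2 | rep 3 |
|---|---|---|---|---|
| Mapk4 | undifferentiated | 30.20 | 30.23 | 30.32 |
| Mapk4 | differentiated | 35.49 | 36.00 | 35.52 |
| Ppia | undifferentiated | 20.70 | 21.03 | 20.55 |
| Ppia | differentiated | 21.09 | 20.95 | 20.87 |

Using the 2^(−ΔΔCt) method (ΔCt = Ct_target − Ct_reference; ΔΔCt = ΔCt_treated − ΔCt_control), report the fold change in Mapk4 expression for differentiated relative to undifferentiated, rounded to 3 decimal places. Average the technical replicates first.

Mean Ct: Mapk4 undifferentiated 30.250; Mapk4 differentiated 35.670; Ppia undifferentiated 20.760; Ppia differentiated 20.970
ΔCt(undifferentiated) = 30.250 − 20.760 = 9.490
ΔCt(differentiated) = 35.670 − 20.970 = 14.700
ΔΔCt = 14.700 − 9.490 = 5.210
Fold change = 2^(−5.210) = 0.0270

0.027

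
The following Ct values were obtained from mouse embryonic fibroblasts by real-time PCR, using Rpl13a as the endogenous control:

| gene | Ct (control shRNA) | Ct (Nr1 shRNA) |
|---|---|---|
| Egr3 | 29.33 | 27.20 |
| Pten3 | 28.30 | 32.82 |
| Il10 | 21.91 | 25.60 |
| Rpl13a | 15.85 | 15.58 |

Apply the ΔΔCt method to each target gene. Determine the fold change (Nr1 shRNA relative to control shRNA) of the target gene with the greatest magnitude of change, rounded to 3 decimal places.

0.036

Egr3: ΔΔCt = (27.20−15.58) − (29.33−15.85) = 11.62 − 13.48 = -1.86; fold change = 2^1.86 = 3.630
Pten3: ΔΔCt = (32.82−15.58) − (28.30−15.85) = 17.24 − 12.45 = 4.79; fold change = 2^-4.79 = 0.036
Il10: ΔΔCt = (25.60−15.58) − (21.91−15.85) = 10.02 − 6.06 = 3.96; fold change = 2^-3.96 = 0.064
Pten3 has the largest |ΔΔCt| = 4.79.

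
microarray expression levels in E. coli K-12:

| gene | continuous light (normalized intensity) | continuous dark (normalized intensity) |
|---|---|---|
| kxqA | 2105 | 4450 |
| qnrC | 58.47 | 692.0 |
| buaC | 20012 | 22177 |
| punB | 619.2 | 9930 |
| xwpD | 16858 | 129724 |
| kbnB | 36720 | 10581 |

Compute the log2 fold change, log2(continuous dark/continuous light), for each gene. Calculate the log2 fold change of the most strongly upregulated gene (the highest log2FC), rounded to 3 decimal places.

log2(4450/2105) = 1.080  (kxqA)
log2(692.0/58.47) = 3.565  (qnrC)
log2(22177/20012) = 0.148  (buaC)
log2(9930/619.2) = 4.003  (punB)
log2(129724/16858) = 2.944  (xwpD)
log2(10581/36720) = -1.795  (kbnB)
punB is most strongly upregulated.

4.003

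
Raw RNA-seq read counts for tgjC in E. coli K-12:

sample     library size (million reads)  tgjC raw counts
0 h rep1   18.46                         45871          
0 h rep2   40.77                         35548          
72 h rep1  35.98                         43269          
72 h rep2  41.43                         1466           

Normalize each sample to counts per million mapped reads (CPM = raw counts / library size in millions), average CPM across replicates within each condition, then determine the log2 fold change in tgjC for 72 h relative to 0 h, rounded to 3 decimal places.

CPM(0 h rep1) = 45871 / 18.46 = 2484.8862
CPM(0 h rep2) = 35548 / 40.77 = 871.9156
CPM(72 h rep1) = 43269 / 35.98 = 1202.5848
CPM(72 h rep2) = 1466 / 41.43 = 35.3850
mean CPM(0 h) = 1678.4009; mean CPM(72 h) = 618.9849
Fold change = 618.9849 / 1678.4009 = 0.36879
log2(0.36879) = -1.4391

-1.439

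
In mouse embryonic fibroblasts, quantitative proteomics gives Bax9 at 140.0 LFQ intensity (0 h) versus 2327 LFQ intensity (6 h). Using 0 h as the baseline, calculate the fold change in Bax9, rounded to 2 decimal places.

Fold change = 2327 / 140.0 = 16.621
Bax9 is upregulated.

16.62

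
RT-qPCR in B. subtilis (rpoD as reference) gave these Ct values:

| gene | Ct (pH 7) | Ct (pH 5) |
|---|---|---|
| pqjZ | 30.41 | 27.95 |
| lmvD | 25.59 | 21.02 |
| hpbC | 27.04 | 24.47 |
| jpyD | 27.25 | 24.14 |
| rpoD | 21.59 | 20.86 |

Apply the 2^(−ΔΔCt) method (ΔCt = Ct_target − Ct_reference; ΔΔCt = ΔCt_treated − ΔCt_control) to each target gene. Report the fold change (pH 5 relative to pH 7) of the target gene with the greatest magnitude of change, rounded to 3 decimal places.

14.320

pqjZ: ΔΔCt = (27.95−20.86) − (30.41−21.59) = 7.09 − 8.82 = -1.73; fold change = 2^1.73 = 3.317
lmvD: ΔΔCt = (21.02−20.86) − (25.59−21.59) = 0.16 − 4.00 = -3.84; fold change = 2^3.84 = 14.320
hpbC: ΔΔCt = (24.47−20.86) − (27.04−21.59) = 3.61 − 5.45 = -1.84; fold change = 2^1.84 = 3.580
jpyD: ΔΔCt = (24.14−20.86) − (27.25−21.59) = 3.28 − 5.66 = -2.38; fold change = 2^2.38 = 5.205
lmvD has the largest |ΔΔCt| = 3.84.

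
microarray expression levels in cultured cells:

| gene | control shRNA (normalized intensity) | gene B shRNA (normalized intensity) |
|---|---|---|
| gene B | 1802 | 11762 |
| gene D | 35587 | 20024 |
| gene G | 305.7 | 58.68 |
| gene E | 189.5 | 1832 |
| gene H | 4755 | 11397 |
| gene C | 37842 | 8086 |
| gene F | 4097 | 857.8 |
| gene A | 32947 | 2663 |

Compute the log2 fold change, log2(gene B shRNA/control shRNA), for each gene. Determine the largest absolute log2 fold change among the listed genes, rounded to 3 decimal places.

log2(11762/1802) = 2.706  (gene B)
log2(20024/35587) = -0.830  (gene D)
log2(58.68/305.7) = -2.381  (gene G)
log2(1832/189.5) = 3.273  (gene E)
log2(11397/4755) = 1.261  (gene H)
log2(8086/37842) = -2.226  (gene C)
log2(857.8/4097) = -2.256  (gene F)
log2(2663/32947) = -3.629  (gene A)
The largest magnitude belongs to gene A.

3.629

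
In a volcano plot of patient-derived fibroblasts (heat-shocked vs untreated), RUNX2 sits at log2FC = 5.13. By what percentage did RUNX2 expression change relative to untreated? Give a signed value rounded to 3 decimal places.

Fold change = 2^(5.13) = 35.0174
Percent change = (FC − 1) × 100% = (35.0174 − 1) × 100 = 3401.740%

3401.740%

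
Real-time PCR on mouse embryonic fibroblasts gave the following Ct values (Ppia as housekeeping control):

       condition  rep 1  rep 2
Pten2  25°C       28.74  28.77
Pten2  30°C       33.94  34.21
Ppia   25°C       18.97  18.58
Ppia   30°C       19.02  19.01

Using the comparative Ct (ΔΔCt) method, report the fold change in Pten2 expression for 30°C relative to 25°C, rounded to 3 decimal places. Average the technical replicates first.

0.030

Mean Ct: Pten2 25°C 28.755; Pten2 30°C 34.075; Ppia 25°C 18.775; Ppia 30°C 19.015
ΔCt(25°C) = 28.755 − 18.775 = 9.980
ΔCt(30°C) = 34.075 − 19.015 = 15.060
ΔΔCt = 15.060 − 9.980 = 5.080
Fold change = 2^(−5.080) = 0.0296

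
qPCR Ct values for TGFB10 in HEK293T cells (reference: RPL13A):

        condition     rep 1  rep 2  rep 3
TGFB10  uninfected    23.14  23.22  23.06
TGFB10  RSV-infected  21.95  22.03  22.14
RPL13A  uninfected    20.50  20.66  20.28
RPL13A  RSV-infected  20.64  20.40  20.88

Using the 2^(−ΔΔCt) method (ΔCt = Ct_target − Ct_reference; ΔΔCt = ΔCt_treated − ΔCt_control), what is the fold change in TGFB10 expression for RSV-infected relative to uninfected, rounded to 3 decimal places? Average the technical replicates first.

Mean Ct: TGFB10 uninfected 23.140; TGFB10 RSV-infected 22.040; RPL13A uninfected 20.480; RPL13A RSV-infected 20.640
ΔCt(uninfected) = 23.140 − 20.480 = 2.660
ΔCt(RSV-infected) = 22.040 − 20.640 = 1.400
ΔΔCt = 1.400 − 2.660 = -1.260
Fold change = 2^(−(-1.260)) = 2^1.260 = 2.3950

2.395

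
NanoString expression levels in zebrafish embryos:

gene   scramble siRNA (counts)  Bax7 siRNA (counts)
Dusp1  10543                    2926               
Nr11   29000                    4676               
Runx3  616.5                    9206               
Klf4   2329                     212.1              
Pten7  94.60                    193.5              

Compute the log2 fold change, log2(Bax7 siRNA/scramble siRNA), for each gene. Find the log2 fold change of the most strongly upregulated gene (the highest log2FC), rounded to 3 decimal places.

3.900

log2(2926/10543) = -1.849  (Dusp1)
log2(4676/29000) = -2.633  (Nr11)
log2(9206/616.5) = 3.900  (Runx3)
log2(212.1/2329) = -3.457  (Klf4)
log2(193.5/94.60) = 1.032  (Pten7)
Runx3 is most strongly upregulated.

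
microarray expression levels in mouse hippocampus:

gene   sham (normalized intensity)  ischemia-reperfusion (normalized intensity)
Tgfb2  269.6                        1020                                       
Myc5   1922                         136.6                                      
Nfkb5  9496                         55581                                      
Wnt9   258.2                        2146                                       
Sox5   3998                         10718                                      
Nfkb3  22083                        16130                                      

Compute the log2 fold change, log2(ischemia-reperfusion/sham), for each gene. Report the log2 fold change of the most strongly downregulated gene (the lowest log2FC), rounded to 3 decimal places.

-3.815

log2(1020/269.6) = 1.920  (Tgfb2)
log2(136.6/1922) = -3.815  (Myc5)
log2(55581/9496) = 2.549  (Nfkb5)
log2(2146/258.2) = 3.055  (Wnt9)
log2(10718/3998) = 1.423  (Sox5)
log2(16130/22083) = -0.453  (Nfkb3)
Myc5 is most strongly downregulated.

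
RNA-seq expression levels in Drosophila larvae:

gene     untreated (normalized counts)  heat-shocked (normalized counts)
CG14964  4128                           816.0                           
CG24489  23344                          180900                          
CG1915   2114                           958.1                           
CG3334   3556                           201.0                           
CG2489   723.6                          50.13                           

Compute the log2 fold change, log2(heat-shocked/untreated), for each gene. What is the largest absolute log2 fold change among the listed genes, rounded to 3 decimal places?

4.145

log2(816.0/4128) = -2.339  (CG14964)
log2(180900/23344) = 2.954  (CG24489)
log2(958.1/2114) = -1.142  (CG1915)
log2(201.0/3556) = -4.145  (CG3334)
log2(50.13/723.6) = -3.851  (CG2489)
The largest magnitude belongs to CG3334.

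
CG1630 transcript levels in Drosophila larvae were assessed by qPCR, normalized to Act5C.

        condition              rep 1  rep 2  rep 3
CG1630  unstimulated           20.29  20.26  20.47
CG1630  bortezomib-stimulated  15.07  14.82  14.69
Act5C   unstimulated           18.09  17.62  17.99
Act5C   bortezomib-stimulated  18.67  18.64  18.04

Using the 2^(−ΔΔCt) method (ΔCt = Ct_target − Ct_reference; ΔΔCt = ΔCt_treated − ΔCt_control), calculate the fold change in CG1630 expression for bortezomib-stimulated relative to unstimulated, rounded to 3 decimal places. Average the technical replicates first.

65.345

Mean Ct: CG1630 unstimulated 20.340; CG1630 bortezomib-stimulated 14.860; Act5C unstimulated 17.900; Act5C bortezomib-stimulated 18.450
ΔCt(unstimulated) = 20.340 − 17.900 = 2.440
ΔCt(bortezomib-stimulated) = 14.860 − 18.450 = -3.590
ΔΔCt = -3.590 − 2.440 = -6.030
Fold change = 2^(−(-6.030)) = 2^6.030 = 65.3448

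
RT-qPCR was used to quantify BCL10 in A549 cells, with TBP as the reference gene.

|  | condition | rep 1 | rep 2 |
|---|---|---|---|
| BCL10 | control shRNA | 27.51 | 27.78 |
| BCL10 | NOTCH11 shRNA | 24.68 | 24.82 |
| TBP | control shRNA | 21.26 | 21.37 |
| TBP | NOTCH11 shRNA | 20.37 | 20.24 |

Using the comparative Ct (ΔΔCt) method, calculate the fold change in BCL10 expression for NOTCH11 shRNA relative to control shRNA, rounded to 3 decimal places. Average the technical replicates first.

Mean Ct: BCL10 control shRNA 27.645; BCL10 NOTCH11 shRNA 24.750; TBP control shRNA 21.315; TBP NOTCH11 shRNA 20.305
ΔCt(control shRNA) = 27.645 − 21.315 = 6.330
ΔCt(NOTCH11 shRNA) = 24.750 − 20.305 = 4.445
ΔΔCt = 4.445 − 6.330 = -1.885
Fold change = 2^(−(-1.885)) = 2^1.885 = 3.6935

3.694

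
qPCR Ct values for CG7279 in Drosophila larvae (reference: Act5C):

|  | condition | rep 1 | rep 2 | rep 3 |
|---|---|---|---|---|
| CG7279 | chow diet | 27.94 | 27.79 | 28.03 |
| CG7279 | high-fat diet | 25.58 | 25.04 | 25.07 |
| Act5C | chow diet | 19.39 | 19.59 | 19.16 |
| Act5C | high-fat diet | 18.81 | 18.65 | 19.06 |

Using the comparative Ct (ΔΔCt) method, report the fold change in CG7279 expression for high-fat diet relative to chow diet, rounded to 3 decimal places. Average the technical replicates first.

4.438

Mean Ct: CG7279 chow diet 27.920; CG7279 high-fat diet 25.230; Act5C chow diet 19.380; Act5C high-fat diet 18.840
ΔCt(chow diet) = 27.920 − 19.380 = 8.540
ΔCt(high-fat diet) = 25.230 − 18.840 = 6.390
ΔΔCt = 6.390 − 8.540 = -2.150
Fold change = 2^(−(-2.150)) = 2^2.150 = 4.4383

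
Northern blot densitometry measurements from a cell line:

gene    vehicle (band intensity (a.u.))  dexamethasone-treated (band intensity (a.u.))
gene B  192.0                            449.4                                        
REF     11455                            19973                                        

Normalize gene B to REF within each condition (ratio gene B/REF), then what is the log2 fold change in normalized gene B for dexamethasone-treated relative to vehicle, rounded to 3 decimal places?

0.425

gene B/REF (vehicle) = 192.0 / 11455 = 0.016761
gene B/REF (dexamethasone-treated) = 449.4 / 19973 = 0.0225
Fold change = 0.0225 / 0.016761 = 1.3424
log2(1.3424) = 0.4248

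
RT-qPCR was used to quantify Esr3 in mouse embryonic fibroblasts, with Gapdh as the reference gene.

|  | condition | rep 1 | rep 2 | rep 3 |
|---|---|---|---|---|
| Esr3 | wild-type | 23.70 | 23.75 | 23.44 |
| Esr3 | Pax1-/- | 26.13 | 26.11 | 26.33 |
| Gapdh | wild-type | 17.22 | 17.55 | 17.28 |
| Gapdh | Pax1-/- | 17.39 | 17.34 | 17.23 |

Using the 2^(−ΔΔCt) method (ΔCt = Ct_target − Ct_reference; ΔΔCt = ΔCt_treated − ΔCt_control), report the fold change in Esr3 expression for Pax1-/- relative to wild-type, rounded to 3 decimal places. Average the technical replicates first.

0.166

Mean Ct: Esr3 wild-type 23.630; Esr3 Pax1-/- 26.190; Gapdh wild-type 17.350; Gapdh Pax1-/- 17.320
ΔCt(wild-type) = 23.630 − 17.350 = 6.280
ΔCt(Pax1-/-) = 26.190 − 17.320 = 8.870
ΔΔCt = 8.870 − 6.280 = 2.590
Fold change = 2^(−2.590) = 0.1661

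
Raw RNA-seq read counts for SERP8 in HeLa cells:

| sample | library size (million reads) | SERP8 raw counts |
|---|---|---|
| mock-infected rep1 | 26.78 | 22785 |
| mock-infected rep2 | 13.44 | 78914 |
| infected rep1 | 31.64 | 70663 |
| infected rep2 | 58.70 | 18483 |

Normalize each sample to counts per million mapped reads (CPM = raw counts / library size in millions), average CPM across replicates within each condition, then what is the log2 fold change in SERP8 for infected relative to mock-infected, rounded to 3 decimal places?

-1.399

CPM(mock-infected rep1) = 22785 / 26.78 = 850.8215
CPM(mock-infected rep2) = 78914 / 13.44 = 5871.5774
CPM(infected rep1) = 70663 / 31.64 = 2233.3439
CPM(infected rep2) = 18483 / 58.70 = 314.8722
mean CPM(mock-infected) = 3361.1994; mean CPM(infected) = 1274.1081
Fold change = 1274.1081 / 3361.1994 = 0.37906
log2(0.37906) = -1.3995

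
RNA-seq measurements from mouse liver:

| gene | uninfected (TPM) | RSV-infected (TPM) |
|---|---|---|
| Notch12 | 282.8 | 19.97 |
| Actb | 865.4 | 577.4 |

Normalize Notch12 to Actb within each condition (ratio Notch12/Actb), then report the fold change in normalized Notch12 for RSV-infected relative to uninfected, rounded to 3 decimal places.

Notch12/Actb (uninfected) = 282.8 / 865.4 = 0.32679
Notch12/Actb (RSV-infected) = 19.97 / 577.4 = 0.034586
Fold change = 0.034586 / 0.32679 = 0.1058

0.106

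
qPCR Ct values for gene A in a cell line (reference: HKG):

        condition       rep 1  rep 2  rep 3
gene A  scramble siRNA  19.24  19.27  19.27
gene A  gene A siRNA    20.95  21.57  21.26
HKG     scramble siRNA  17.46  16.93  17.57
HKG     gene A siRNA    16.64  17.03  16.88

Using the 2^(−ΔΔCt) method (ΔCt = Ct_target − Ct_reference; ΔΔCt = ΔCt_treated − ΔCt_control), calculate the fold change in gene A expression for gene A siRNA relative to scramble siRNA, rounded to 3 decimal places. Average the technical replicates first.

Mean Ct: gene A scramble siRNA 19.260; gene A gene A siRNA 21.260; HKG scramble siRNA 17.320; HKG gene A siRNA 16.850
ΔCt(scramble siRNA) = 19.260 − 17.320 = 1.940
ΔCt(gene A siRNA) = 21.260 − 16.850 = 4.410
ΔΔCt = 4.410 − 1.940 = 2.470
Fold change = 2^(−2.470) = 0.1805

0.180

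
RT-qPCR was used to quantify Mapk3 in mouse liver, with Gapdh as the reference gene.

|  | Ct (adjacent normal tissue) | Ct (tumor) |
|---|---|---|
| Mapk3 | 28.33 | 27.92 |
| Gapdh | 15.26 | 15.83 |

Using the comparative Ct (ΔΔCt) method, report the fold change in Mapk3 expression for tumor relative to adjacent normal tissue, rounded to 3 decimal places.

1.972

ΔCt(adjacent normal tissue) = 28.330 − 15.260 = 13.070
ΔCt(tumor) = 27.920 − 15.830 = 12.090
ΔΔCt = 12.090 − 13.070 = -0.980
Fold change = 2^(−(-0.980)) = 2^0.980 = 1.9725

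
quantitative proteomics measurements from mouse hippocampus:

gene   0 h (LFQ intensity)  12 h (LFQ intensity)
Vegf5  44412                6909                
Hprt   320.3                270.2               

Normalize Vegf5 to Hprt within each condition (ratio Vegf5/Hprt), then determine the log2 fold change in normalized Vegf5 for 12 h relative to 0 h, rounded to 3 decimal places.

Vegf5/Hprt (0 h) = 44412 / 320.3 = 138.66
Vegf5/Hprt (12 h) = 6909 / 270.2 = 25.57
Fold change = 25.57 / 138.66 = 0.1844
log2(0.1844) = -2.4390

-2.439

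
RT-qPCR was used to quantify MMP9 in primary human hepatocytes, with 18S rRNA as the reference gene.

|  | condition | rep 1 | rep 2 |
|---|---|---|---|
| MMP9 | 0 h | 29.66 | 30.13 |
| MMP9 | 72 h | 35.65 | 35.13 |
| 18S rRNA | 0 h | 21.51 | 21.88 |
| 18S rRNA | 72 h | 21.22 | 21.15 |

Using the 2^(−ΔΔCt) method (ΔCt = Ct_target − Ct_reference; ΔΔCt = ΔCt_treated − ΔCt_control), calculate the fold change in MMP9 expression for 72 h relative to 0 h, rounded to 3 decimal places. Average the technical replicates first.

Mean Ct: MMP9 0 h 29.895; MMP9 72 h 35.390; 18S rRNA 0 h 21.695; 18S rRNA 72 h 21.185
ΔCt(0 h) = 29.895 − 21.695 = 8.200
ΔCt(72 h) = 35.390 − 21.185 = 14.205
ΔΔCt = 14.205 − 8.200 = 6.005
Fold change = 2^(−6.005) = 0.0156

0.016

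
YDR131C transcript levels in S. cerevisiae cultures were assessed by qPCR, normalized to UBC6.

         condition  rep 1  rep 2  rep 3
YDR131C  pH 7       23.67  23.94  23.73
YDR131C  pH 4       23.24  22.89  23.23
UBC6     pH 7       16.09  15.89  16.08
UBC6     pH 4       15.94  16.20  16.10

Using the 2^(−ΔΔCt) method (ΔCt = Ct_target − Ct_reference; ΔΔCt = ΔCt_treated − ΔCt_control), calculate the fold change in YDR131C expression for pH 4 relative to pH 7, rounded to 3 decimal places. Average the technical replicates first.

Mean Ct: YDR131C pH 7 23.780; YDR131C pH 4 23.120; UBC6 pH 7 16.020; UBC6 pH 4 16.080
ΔCt(pH 7) = 23.780 − 16.020 = 7.760
ΔCt(pH 4) = 23.120 − 16.080 = 7.040
ΔΔCt = 7.040 − 7.760 = -0.720
Fold change = 2^(−(-0.720)) = 2^0.720 = 1.6472

1.647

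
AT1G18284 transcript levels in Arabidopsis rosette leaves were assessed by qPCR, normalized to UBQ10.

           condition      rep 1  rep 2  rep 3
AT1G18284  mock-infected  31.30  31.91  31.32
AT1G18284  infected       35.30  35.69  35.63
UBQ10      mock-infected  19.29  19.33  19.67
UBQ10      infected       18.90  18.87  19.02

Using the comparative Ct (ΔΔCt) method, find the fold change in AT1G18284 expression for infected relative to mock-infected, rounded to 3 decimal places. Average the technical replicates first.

Mean Ct: AT1G18284 mock-infected 31.510; AT1G18284 infected 35.540; UBQ10 mock-infected 19.430; UBQ10 infected 18.930
ΔCt(mock-infected) = 31.510 − 19.430 = 12.080
ΔCt(infected) = 35.540 − 18.930 = 16.610
ΔΔCt = 16.610 − 12.080 = 4.530
Fold change = 2^(−4.530) = 0.0433

0.043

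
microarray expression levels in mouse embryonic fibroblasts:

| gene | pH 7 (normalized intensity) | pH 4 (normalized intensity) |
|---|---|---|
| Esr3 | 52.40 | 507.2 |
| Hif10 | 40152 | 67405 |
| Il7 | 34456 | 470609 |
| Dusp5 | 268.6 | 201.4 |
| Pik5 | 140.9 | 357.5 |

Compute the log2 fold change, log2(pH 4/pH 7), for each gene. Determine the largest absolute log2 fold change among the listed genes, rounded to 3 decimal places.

log2(507.2/52.40) = 3.275  (Esr3)
log2(67405/40152) = 0.747  (Hif10)
log2(470609/34456) = 3.772  (Il7)
log2(201.4/268.6) = -0.415  (Dusp5)
log2(357.5/140.9) = 1.343  (Pik5)
The largest magnitude belongs to Il7.

3.772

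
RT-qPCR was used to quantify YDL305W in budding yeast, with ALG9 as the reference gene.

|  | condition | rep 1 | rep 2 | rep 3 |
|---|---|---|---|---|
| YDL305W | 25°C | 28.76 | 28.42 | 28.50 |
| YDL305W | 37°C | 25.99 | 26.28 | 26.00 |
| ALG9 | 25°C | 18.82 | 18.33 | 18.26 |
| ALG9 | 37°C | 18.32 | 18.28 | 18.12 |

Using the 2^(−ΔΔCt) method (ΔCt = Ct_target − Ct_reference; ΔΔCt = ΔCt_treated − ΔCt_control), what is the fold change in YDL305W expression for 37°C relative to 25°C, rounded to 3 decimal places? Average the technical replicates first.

Mean Ct: YDL305W 25°C 28.560; YDL305W 37°C 26.090; ALG9 25°C 18.470; ALG9 37°C 18.240
ΔCt(25°C) = 28.560 − 18.470 = 10.090
ΔCt(37°C) = 26.090 − 18.240 = 7.850
ΔΔCt = 7.850 − 10.090 = -2.240
Fold change = 2^(−(-2.240)) = 2^2.240 = 4.7240

4.724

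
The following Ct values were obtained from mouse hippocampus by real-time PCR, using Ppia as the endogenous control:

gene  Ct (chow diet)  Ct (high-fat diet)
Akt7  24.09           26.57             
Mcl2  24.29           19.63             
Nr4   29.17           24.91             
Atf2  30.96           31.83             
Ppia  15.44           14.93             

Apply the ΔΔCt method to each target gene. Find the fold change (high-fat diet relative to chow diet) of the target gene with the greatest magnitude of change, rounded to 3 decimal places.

Akt7: ΔΔCt = (26.57−14.93) − (24.09−15.44) = 11.64 − 8.65 = 2.99; fold change = 2^-2.99 = 0.126
Mcl2: ΔΔCt = (19.63−14.93) − (24.29−15.44) = 4.70 − 8.85 = -4.15; fold change = 2^4.15 = 17.753
Nr4: ΔΔCt = (24.91−14.93) − (29.17−15.44) = 9.98 − 13.73 = -3.75; fold change = 2^3.75 = 13.454
Atf2: ΔΔCt = (31.83−14.93) − (30.96−15.44) = 16.90 − 15.52 = 1.38; fold change = 2^-1.38 = 0.384
Mcl2 has the largest |ΔΔCt| = 4.15.

17.753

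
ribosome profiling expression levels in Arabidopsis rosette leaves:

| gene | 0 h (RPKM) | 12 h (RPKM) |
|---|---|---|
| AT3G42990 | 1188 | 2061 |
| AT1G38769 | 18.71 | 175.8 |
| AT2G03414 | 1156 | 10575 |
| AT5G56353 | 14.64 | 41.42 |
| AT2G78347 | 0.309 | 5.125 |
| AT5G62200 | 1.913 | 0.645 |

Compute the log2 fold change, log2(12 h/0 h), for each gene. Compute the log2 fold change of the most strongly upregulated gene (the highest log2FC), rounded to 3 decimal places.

4.052

log2(2061/1188) = 0.795  (AT3G42990)
log2(175.8/18.71) = 3.232  (AT1G38769)
log2(10575/1156) = 3.193  (AT2G03414)
log2(41.42/14.64) = 1.500  (AT5G56353)
log2(5.125/0.309) = 4.052  (AT2G78347)
log2(0.645/1.913) = -1.568  (AT5G62200)
AT2G78347 is most strongly upregulated.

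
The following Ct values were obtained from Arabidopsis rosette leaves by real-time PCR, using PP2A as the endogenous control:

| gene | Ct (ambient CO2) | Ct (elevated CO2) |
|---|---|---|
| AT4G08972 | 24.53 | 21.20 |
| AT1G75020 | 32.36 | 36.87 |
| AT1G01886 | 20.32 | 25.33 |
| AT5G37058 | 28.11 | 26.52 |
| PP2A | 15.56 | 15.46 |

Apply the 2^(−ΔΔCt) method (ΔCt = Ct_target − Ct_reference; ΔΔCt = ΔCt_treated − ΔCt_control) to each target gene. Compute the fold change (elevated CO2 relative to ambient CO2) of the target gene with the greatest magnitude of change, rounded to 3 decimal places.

0.029

AT4G08972: ΔΔCt = (21.20−15.46) − (24.53−15.56) = 5.74 − 8.97 = -3.23; fold change = 2^3.23 = 9.383
AT1G75020: ΔΔCt = (36.87−15.46) − (32.36−15.56) = 21.41 − 16.80 = 4.61; fold change = 2^-4.61 = 0.041
AT1G01886: ΔΔCt = (25.33−15.46) − (20.32−15.56) = 9.87 − 4.76 = 5.11; fold change = 2^-5.11 = 0.029
AT5G37058: ΔΔCt = (26.52−15.46) − (28.11−15.56) = 11.06 − 12.55 = -1.49; fold change = 2^1.49 = 2.809
AT1G01886 has the largest |ΔΔCt| = 5.11.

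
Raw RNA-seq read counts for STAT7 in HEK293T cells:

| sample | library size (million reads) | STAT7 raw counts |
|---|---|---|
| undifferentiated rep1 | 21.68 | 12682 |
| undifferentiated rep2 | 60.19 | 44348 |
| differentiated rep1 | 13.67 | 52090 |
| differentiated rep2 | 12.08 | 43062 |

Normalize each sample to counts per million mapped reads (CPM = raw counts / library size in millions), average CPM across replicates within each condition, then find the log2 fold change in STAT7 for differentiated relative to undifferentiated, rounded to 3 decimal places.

CPM(undifferentiated rep1) = 12682 / 21.68 = 584.9631
CPM(undifferentiated rep2) = 44348 / 60.19 = 736.8001
CPM(differentiated rep1) = 52090 / 13.67 = 3810.5340
CPM(differentiated rep2) = 43062 / 12.08 = 3564.7351
mean CPM(undifferentiated) = 660.8816; mean CPM(differentiated) = 3687.6346
Fold change = 3687.6346 / 660.8816 = 5.57987
log2(5.57987) = 2.4802

2.480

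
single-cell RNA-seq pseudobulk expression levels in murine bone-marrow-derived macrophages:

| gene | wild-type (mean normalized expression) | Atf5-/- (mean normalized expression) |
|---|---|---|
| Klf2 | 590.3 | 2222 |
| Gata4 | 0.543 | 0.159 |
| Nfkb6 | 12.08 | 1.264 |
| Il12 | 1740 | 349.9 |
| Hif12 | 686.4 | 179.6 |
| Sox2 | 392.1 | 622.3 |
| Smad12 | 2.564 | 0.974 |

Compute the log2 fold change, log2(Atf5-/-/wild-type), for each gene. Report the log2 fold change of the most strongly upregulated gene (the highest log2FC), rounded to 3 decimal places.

1.912

log2(2222/590.3) = 1.912  (Klf2)
log2(0.159/0.543) = -1.772  (Gata4)
log2(1.264/12.08) = -3.257  (Nfkb6)
log2(349.9/1740) = -2.314  (Il12)
log2(179.6/686.4) = -1.934  (Hif12)
log2(622.3/392.1) = 0.666  (Sox2)
log2(0.974/2.564) = -1.396  (Smad12)
Klf2 is most strongly upregulated.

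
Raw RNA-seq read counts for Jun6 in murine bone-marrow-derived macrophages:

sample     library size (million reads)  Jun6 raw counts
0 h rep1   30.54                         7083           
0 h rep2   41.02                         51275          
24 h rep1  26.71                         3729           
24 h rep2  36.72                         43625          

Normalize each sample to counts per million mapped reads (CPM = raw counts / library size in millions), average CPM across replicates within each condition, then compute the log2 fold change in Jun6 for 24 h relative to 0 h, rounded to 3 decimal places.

-0.159

CPM(0 h rep1) = 7083 / 30.54 = 231.9253
CPM(0 h rep2) = 51275 / 41.02 = 1250.0000
CPM(24 h rep1) = 3729 / 26.71 = 139.6106
CPM(24 h rep2) = 43625 / 36.72 = 1188.0447
mean CPM(0 h) = 740.9627; mean CPM(24 h) = 663.8276
Fold change = 663.8276 / 740.9627 = 0.89590
log2(0.89590) = -0.1586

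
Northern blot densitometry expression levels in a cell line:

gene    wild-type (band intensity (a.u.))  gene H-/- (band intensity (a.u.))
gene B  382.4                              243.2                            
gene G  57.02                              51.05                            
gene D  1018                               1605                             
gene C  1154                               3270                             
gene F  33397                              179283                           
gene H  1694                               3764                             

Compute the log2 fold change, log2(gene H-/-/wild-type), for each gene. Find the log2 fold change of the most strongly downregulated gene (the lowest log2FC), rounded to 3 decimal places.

-0.653

log2(243.2/382.4) = -0.653  (gene B)
log2(51.05/57.02) = -0.160  (gene G)
log2(1605/1018) = 0.657  (gene D)
log2(3270/1154) = 1.503  (gene C)
log2(179283/33397) = 2.424  (gene F)
log2(3764/1694) = 1.152  (gene H)
gene B is most strongly downregulated.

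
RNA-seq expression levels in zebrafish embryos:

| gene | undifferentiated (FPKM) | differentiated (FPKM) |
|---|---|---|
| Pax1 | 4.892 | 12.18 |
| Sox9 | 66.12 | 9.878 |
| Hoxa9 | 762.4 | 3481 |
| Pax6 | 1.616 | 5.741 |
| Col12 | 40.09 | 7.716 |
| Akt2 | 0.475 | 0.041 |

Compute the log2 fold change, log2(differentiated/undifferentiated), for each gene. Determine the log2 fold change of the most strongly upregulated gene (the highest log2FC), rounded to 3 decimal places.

2.191

log2(12.18/4.892) = 1.316  (Pax1)
log2(9.878/66.12) = -2.743  (Sox9)
log2(3481/762.4) = 2.191  (Hoxa9)
log2(5.741/1.616) = 1.829  (Pax6)
log2(7.716/40.09) = -2.377  (Col12)
log2(0.041/0.475) = -3.534  (Akt2)
Hoxa9 is most strongly upregulated.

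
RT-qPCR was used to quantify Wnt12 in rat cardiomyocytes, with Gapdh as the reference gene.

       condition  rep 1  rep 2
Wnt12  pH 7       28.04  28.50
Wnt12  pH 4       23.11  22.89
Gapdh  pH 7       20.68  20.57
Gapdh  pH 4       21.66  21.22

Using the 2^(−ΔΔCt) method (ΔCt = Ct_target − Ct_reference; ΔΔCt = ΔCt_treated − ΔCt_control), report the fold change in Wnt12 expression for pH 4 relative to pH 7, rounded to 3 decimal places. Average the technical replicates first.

67.884

Mean Ct: Wnt12 pH 7 28.270; Wnt12 pH 4 23.000; Gapdh pH 7 20.625; Gapdh pH 4 21.440
ΔCt(pH 7) = 28.270 − 20.625 = 7.645
ΔCt(pH 4) = 23.000 − 21.440 = 1.560
ΔΔCt = 1.560 − 7.645 = -6.085
Fold change = 2^(−(-6.085)) = 2^6.085 = 67.8840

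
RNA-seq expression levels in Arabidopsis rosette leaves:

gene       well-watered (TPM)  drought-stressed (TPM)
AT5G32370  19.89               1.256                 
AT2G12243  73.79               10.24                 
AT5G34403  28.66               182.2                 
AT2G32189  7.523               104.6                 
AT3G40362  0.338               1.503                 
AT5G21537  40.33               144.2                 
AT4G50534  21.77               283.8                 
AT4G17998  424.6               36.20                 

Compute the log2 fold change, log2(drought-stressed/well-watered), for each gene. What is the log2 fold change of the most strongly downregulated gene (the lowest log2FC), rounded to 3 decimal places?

log2(1.256/19.89) = -3.985  (AT5G32370)
log2(10.24/73.79) = -2.849  (AT2G12243)
log2(182.2/28.66) = 2.668  (AT5G34403)
log2(104.6/7.523) = 3.797  (AT2G32189)
log2(1.503/0.338) = 2.153  (AT3G40362)
log2(144.2/40.33) = 1.838  (AT5G21537)
log2(283.8/21.77) = 3.704  (AT4G50534)
log2(36.20/424.6) = -3.552  (AT4G17998)
AT5G32370 is most strongly downregulated.

-3.985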